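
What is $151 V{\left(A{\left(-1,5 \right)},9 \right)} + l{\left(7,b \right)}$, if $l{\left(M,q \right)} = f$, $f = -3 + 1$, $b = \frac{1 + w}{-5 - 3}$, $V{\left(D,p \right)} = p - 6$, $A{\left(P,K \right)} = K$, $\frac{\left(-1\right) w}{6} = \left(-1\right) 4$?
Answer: $451$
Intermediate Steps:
$w = 24$ ($w = - 6 \left(\left(-1\right) 4\right) = \left(-6\right) \left(-4\right) = 24$)
$V{\left(D,p \right)} = -6 + p$
$b = - \frac{25}{8}$ ($b = \frac{1 + 24}{-5 - 3} = \frac{25}{-8} = 25 \left(- \frac{1}{8}\right) = - \frac{25}{8} \approx -3.125$)
$f = -2$
$l{\left(M,q \right)} = -2$
$151 V{\left(A{\left(-1,5 \right)},9 \right)} + l{\left(7,b \right)} = 151 \left(-6 + 9\right) - 2 = 151 \cdot 3 - 2 = 453 - 2 = 451$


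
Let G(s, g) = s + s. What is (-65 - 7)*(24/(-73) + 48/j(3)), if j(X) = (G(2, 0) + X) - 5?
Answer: -124416/73 ≈ -1704.3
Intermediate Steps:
G(s, g) = 2*s
j(X) = -1 + X (j(X) = (2*2 + X) - 5 = (4 + X) - 5 = -1 + X)
(-65 - 7)*(24/(-73) + 48/j(3)) = (-65 - 7)*(24/(-73) + 48/(-1 + 3)) = -72*(24*(-1/73) + 48/2) = -72*(-24/73 + 48*(½)) = -72*(-24/73 + 24) = -72*1728/73 = -124416/73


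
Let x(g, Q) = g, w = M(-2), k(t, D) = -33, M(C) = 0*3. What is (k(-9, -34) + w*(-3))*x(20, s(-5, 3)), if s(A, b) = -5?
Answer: -660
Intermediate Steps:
M(C) = 0
w = 0
(k(-9, -34) + w*(-3))*x(20, s(-5, 3)) = (-33 + 0*(-3))*20 = (-33 + 0)*20 = -33*20 = -660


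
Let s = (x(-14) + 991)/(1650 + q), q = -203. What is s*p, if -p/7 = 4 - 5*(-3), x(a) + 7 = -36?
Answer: -126084/1447 ≈ -87.135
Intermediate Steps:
x(a) = -43 (x(a) = -7 - 36 = -43)
s = 948/1447 (s = (-43 + 991)/(1650 - 203) = 948/1447 ≈ 0.65515)
p = -133 (p = -7*(4 - 5*(-3)) = -7*(4 + 15) = -7*19 = -133)
s*p = (948/1447)*(-133) = -126084/1447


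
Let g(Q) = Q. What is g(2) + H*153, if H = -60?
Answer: -9178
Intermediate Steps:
g(2) + H*153 = 2 - 60*153 = 2 - 9180 = -9178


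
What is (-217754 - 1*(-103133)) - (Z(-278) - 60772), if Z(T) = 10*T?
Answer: -51069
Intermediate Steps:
(-217754 - 1*(-103133)) - (Z(-278) - 60772) = (-217754 - 1*(-103133)) - (10*(-278) - 60772) = (-217754 + 103133) - (-2780 - 60772) = -114621 - 1*(-63552) = -114621 + 63552 = -51069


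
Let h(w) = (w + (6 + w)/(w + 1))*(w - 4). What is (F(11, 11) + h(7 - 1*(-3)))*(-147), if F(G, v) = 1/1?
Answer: -112749/11 ≈ -10250.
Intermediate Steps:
F(G, v) = 1
h(w) = (-4 + w)*(w + (6 + w)/(1 + w)) (h(w) = (w + (6 + w)/(1 + w))*(-4 + w) = (-4 + w)*(w + (6 + w)/(1 + w)))
(F(11, 11) + h(7 - 1*(-3)))*(-147) = (1 + (-24 + (7 - 1*(-3))³ - 2*(7 - 1*(-3)) - 2*(7 - 1*(-3))²)/(1 + (7 - 1*(-3))))*(-147) = (1 + (-24 + (7 + 3)³ - 2*(7 + 3) - 2*(7 + 3)²)/(1 + (7 + 3)))*(-147) = (1 + (-24 + 10³ - 2*10 - 2*10²)/(1 + 10))*(-147) = (1 + (-24 + 1000 - 20 - 2*100)/11)*(-147) = (1 + (-24 + 1000 - 20 - 200)/11)*(-147) = (1 + (1/11)*756)*(-147) = (1 + 756/11)*(-147) = (767/11)*(-147) = -112749/11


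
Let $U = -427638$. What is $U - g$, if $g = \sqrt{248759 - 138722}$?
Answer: $-427638 - \sqrt{110037} \approx -4.2797 \cdot 10^{5}$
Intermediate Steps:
$g = \sqrt{110037} \approx 331.72$
$U - g = -427638 - \sqrt{110037}$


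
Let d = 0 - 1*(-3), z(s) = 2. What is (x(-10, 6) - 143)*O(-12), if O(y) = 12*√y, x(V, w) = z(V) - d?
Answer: -3456*I*√3 ≈ -5986.0*I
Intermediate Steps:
d = 3 (d = 0 + 3 = 3)
x(V, w) = -1 (x(V, w) = 2 - 1*3 = 2 - 3 = -1)
(x(-10, 6) - 143)*O(-12) = (-1 - 143)*(12*√(-12)) = -1728*2*I*√3 = -3456*I*√3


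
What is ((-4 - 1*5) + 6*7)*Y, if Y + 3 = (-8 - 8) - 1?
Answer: -660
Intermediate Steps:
Y = -20 (Y = -3 + ((-8 - 8) - 1) = -3 + (-16 - 1) = -3 - 17 = -20)
((-4 - 1*5) + 6*7)*Y = ((-4 - 1*5) + 6*7)*(-20) = ((-4 - 5) + 42)*(-20) = (-9 + 42)*(-20) = 33*(-20) = -660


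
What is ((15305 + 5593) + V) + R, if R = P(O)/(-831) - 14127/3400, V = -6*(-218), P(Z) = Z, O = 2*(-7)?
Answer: 3689949439/166200 ≈ 22202.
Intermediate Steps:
O = -14
V = 1308
R = -687761/166200 (R = -14/(-831) - 14127/3400 = -14*(-1/831) - 14127*1/3400 = 14/831 - 831/200 = -687761/166200 ≈ -4.1382)
((15305 + 5593) + V) + R = ((15305 + 5593) + 1308) - 687761/166200 = (20898 + 1308) - 687761/166200 = 22206 - 687761/166200 = 3689949439/166200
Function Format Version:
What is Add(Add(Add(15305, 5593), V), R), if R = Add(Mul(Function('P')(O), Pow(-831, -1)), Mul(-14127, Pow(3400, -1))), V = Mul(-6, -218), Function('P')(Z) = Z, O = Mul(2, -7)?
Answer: Rational(3689949439, 166200) ≈ 22202.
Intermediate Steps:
O = -14
V = 1308
R = Rational(-687761, 166200) (R = Add(Mul(-14, Pow(-831, -1)), Mul(-14127, Pow(3400, -1))) = Add(Mul(-14, Rational(-1, 831)), Mul(-14127, Rational(1, 3400))) = Add(Rational(14, 831), Rational(-831, 200)) = Rational(-687761, 166200) ≈ -4.1382)
Add(Add(Add(15305, 5593), V), R) = Add(Add(Add(15305, 5593), 1308), Rational(-687761, 166200)) = Add(Add(20898, 1308), Rational(-687761, 166200)) = Add(22206, Rational(-687761, 166200)) = Rational(3689949439, 166200)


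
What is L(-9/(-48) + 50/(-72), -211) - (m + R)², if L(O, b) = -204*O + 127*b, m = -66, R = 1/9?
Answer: -10055317/324 ≈ -31035.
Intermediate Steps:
R = ⅑ ≈ 0.11111
L(-9/(-48) + 50/(-72), -211) - (m + R)² = (-204*(-9/(-48) + 50/(-72)) + 127*(-211)) - (-66 + ⅑)² = (-204*(-9*(-1/48) + 50*(-1/72)) - 26797) - (-593/9)² = (-204*(3/16 - 25/36) - 26797) - 1*351649/81 = (-204*(-73/144) - 26797) - 351649/81 = (1241/12 - 26797) - 351649/81 = -320323/12 - 351649/81 = -10055317/324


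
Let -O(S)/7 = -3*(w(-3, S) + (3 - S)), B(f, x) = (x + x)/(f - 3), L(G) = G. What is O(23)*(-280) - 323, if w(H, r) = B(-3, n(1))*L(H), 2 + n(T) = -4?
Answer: 152557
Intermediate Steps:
n(T) = -6 (n(T) = -2 - 4 = -6)
B(f, x) = 2*x/(-3 + f) (B(f, x) = (2*x)/(-3 + f) = 2*x/(-3 + f))
w(H, r) = 2*H (w(H, r) = (2*(-6)/(-3 - 3))*H = (2*(-6)/(-6))*H = (2*(-6)*(-1/6))*H = 2*H)
O(S) = -63 - 21*S (O(S) = -(-21)*(2*(-3) + (3 - S)) = -(-21)*(-6 + (3 - S)) = -(-21)*(-3 - S) = -7*(9 + 3*S) = -63 - 21*S)
O(23)*(-280) - 323 = (-63 - 21*23)*(-280) - 323 = (-63 - 483)*(-280) - 323 = -546*(-280) - 323 = 152880 - 323 = 152557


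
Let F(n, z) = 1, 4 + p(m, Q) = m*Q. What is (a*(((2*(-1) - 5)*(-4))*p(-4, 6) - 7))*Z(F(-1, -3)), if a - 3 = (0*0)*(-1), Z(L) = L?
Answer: -2373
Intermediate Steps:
p(m, Q) = -4 + Q*m (p(m, Q) = -4 + m*Q = -4 + Q*m)
a = 3 (a = 3 + (0*0)*(-1) = 3 + 0*(-1) = 3 + 0 = 3)
(a*(((2*(-1) - 5)*(-4))*p(-4, 6) - 7))*Z(F(-1, -3)) = (3*(((2*(-1) - 5)*(-4))*(-4 + 6*(-4)) - 7))*1 = (3*(((-2 - 5)*(-4))*(-4 - 24) - 7))*1 = (3*(-7*(-4)*(-28) - 7))*1 = (3*(28*(-28) - 7))*1 = (3*(-784 - 7))*1 = (3*(-791))*1 = -2373*1 = -2373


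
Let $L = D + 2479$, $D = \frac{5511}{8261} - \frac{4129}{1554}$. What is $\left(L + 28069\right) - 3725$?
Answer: $\frac{31301567117}{1167054} \approx 26821.0$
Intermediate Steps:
$D = - \frac{2322325}{1167054}$ ($D = 5511 \cdot \frac{1}{8261} - \frac{4129}{1554} = \frac{501}{751} - \frac{4129}{1554} = - \frac{2322325}{1167054} \approx -1.9899$)
$L = \frac{2890804541}{1167054}$ ($L = - \frac{2322325}{1167054} + 2479 = \frac{2890804541}{1167054} \approx 2477.0$)
$\left(L + 28069\right) - 3725 = \left(\frac{2890804541}{1167054} + 28069\right) - 3725 = \frac{35648843267}{1167054} - 3725 = \frac{31301567117}{1167054}$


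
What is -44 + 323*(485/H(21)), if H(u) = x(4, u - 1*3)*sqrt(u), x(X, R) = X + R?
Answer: -44 + 156655*sqrt(21)/462 ≈ 1509.9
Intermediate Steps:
x(X, R) = R + X
H(u) = sqrt(u)*(1 + u) (H(u) = ((u - 1*3) + 4)*sqrt(u) = ((u - 3) + 4)*sqrt(u) = ((-3 + u) + 4)*sqrt(u) = (1 + u)*sqrt(u) = sqrt(u)*(1 + u))
-44 + 323*(485/H(21)) = -44 + 323*(485/((sqrt(21)*(1 + 21)))) = -44 + 323*(485/((sqrt(21)*22))) = -44 + 323*(485/((22*sqrt(21)))) = -44 + 323*(485*(sqrt(21)/462)) = -44 + 323*(485*sqrt(21)/462) = -44 + 156655*sqrt(21)/462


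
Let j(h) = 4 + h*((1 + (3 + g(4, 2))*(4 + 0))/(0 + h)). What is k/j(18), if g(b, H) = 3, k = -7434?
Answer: -7434/29 ≈ -256.34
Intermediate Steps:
j(h) = 29 (j(h) = 4 + h*((1 + (3 + 3)*(4 + 0))/(0 + h)) = 4 + h*((1 + 6*4)/h) = 4 + h*((1 + 24)/h) = 4 + h*(25/h) = 4 + 25 = 29)
k/j(18) = -7434/29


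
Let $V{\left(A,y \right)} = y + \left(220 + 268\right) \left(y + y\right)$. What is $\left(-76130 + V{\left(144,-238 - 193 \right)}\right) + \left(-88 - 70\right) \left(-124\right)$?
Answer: $-477625$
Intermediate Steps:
$V{\left(A,y \right)} = 977 y$ ($V{\left(A,y \right)} = y + 488 \cdot 2 y = y + 976 y = 977 y$)
$\left(-76130 + V{\left(144,-238 - 193 \right)}\right) + \left(-88 - 70\right) \left(-124\right) = \left(-76130 + 977 \left(-238 - 193\right)\right) + \left(-88 - 70\right) \left(-124\right) = \left(-76130 + 977 \left(-431\right)\right) - -19592 = \left(-76130 - 421087\right) + 19592 = -497217 + 19592 = -477625$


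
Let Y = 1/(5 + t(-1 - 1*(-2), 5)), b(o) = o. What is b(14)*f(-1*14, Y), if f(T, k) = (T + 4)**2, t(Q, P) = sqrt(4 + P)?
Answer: 1400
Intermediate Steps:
Y = 1/8 (Y = 1/(5 + sqrt(4 + 5)) = 1/(5 + sqrt(9)) = 1/(5 + 3) = 1/8 ≈ 0.12500)
f(T, k) = (4 + T)**2
b(14)*f(-1*14, Y) = 14*(4 - 1*14)**2 = 14*(4 - 14)**2 = 14*(-10)**2 = 14*100 = 1400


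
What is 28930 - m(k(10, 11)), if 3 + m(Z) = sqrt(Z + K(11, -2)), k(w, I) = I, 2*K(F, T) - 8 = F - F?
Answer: 28933 - sqrt(15) ≈ 28929.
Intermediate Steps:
K(F, T) = 4 (K(F, T) = 4 + (F - F)/2 = 4 + (1/2)*0 = 4 + 0 = 4)
m(Z) = -3 + sqrt(4 + Z) (m(Z) = -3 + sqrt(Z + 4) = -3 + sqrt(4 + Z))
28930 - m(k(10, 11)) = 28930 - (-3 + sqrt(4 + 11)) = 28930 - (-3 + sqrt(15)) = 28930 + (3 - sqrt(15)) = 28933 - sqrt(15)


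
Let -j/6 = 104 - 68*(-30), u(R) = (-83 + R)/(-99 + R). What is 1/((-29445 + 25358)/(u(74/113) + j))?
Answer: 142948327/45418831 ≈ 3.1473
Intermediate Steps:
u(R) = (-83 + R)/(-99 + R)
j = -12864 (j = -6*(104 - 68*(-30)) = -6*(104 + 2040) = -6*2144 = -12864)
1/((-29445 + 25358)/(u(74/113) + j)) = 1/((-29445 + 25358)/((-83 + 74/113)/(-99 + 74/113) - 12864)) = 1/(-4087/((-83 + 74*(1/113))/(-99 + 74*(1/113)) - 12864)) = 1/(-4087/((-83 + 74/113)/(-99 + 74/113) - 12864)) = 1/(-4087/(-9305/113/(-11113/113) - 12864)) = 1/(-4087/(-113/11113*(-9305/113) - 12864)) = 1/(-4087/(9305/11113 - 12864)) = 1/(-4087/(-142948327/11113)) = 1/(-4087*(-11113/142948327)) = 1/(45418831/142948327) = 142948327/45418831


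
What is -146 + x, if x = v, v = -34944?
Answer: -35090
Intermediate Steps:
x = -34944
-146 + x = -146 - 34944 = -35090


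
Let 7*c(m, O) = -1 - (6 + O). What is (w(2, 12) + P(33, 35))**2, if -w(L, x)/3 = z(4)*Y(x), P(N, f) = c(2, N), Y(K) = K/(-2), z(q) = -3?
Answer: 174724/49 ≈ 3565.8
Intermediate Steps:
Y(K) = -K/2 (Y(K) = K*(-1/2) = -K/2)
c(m, O) = -1 - O/7 (c(m, O) = (-1 - (6 + O))/7 = (-1 + (-6 - O))/7 = (-7 - O)/7 = -1 - O/7)
P(N, f) = -1 - N/7
w(L, x) = -9*x/2 (w(L, x) = -(-9)*(-x/2) = -9*x/2)
(w(2, 12) + P(33, 35))**2 = (-9/2*12 + (-1 - 1/7*33))**2 = (-54 + (-1 - 33/7))**2 = (-54 - 40/7)**2 = (-418/7)**2 = 174724/49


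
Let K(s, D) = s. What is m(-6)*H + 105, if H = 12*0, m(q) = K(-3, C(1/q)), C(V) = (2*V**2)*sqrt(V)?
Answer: 105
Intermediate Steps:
C(V) = 2*V**(5/2)
m(q) = -3
H = 0
m(-6)*H + 105 = -3*0 + 105 = 0 + 105 = 105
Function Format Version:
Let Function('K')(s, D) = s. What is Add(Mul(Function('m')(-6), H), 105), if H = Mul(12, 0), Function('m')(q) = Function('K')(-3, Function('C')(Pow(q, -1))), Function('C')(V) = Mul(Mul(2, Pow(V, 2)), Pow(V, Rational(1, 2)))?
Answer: 105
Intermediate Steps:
Function('C')(V) = Mul(2, Pow(V, Rational(5, 2)))
Function('m')(q) = -3
H = 0
Add(Mul(Function('m')(-6), H), 105) = Add(Mul(-3, 0), 105) = Add(0, 105) = 105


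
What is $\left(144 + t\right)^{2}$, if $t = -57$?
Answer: $7569$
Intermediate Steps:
$\left(144 + t\right)^{2} = \left(144 - 57\right)^{2} = 87^{2} = 7569$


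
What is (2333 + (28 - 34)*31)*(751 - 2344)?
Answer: -3420171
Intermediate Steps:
(2333 + (28 - 34)*31)*(751 - 2344) = (2333 - 6*31)*(-1593) = (2333 - 186)*(-1593) = 2147*(-1593) = -3420171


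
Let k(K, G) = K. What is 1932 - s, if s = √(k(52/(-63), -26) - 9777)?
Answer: 1932 - I*√4312021/21 ≈ 1932.0 - 98.883*I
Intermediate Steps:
s = I*√4312021/21 (s = √(52/(-63) - 9777) = √(52*(-1/63) - 9777) = √(-52/63 - 9777) = √(-616003/63) = I*√4312021/21 ≈ 98.883*I)
1932 - s = 1932 - I*√4312021/21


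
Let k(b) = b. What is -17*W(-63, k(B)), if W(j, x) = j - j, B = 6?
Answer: 0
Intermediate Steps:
W(j, x) = 0
-17*W(-63, k(B)) = -17*0 = 0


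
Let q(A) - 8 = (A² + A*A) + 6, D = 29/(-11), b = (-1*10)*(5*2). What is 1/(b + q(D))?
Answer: -121/8724 ≈ -0.013870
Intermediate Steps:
b = -100 (b = -10*10 = -100)
D = -29/11 (D = 29*(-1/11) = -29/11 ≈ -2.6364)
q(A) = 14 + 2*A² (q(A) = 8 + ((A² + A*A) + 6) = 8 + ((A² + A²) + 6) = 8 + (2*A² + 6) = 8 + (6 + 2*A²) = 14 + 2*A²)
1/(b + q(D)) = 1/(-100 + (14 + 2*(-29/11)²)) = 1/(-100 + (14 + 2*(841/121))) = 1/(-100 + (14 + 1682/121)) = 1/(-100 + 3376/121) = 1/(-8724/121) = -121/8724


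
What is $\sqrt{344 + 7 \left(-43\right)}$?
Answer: $\sqrt{43} \approx 6.5574$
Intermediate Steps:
$\sqrt{344 + 7 \left(-43\right)} = \sqrt{344 - 301} = \sqrt{43}$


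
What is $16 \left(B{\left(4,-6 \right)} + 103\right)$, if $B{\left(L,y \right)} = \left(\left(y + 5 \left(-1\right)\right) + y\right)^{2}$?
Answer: $6272$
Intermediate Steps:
$B{\left(L,y \right)} = \left(-5 + 2 y\right)^{2}$ ($B{\left(L,y \right)} = \left(\left(y - 5\right) + y\right)^{2} = \left(\left(-5 + y\right) + y\right)^{2} = \left(-5 + 2 y\right)^{2}$)
$16 \left(B{\left(4,-6 \right)} + 103\right) = 16 \left(\left(-5 + 2 \left(-6\right)\right)^{2} + 103\right) = 16 \left(\left(-5 - 12\right)^{2} + 103\right) = 16 \left(\left(-17\right)^{2} + 103\right) = 16 \left(289 + 103\right) = 16 \cdot 392 = 6272$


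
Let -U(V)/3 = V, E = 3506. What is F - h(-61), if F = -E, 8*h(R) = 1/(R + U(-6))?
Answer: -1206063/344 ≈ -3506.0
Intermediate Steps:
U(V) = -3*V
h(R) = 1/(8*(18 + R)) (h(R) = 1/(8*(R - 3*(-6))) = 1/(8*(R + 18)) = 1/(8*(18 + R)))
F = -3506 (F = -1*3506 = -3506)
F - h(-61) = -3506 - 1/(8*(18 - 61)) = -3506 - 1/(8*(-43)) = -3506 - (-1)/(8*43) = -3506 - 1*(-1/344) = -3506 + 1/344 = -1206063/344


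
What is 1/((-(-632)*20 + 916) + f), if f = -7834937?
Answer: -1/7821381 ≈ -1.2785e-7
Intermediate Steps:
1/((-(-632)*20 + 916) + f) = 1/((-(-632)*20 + 916) - 7834937) = 1/((-632*(-20) + 916) - 7834937) = 1/((12640 + 916) - 7834937) = 1/(13556 - 7834937) = 1/(-7821381) = -1/7821381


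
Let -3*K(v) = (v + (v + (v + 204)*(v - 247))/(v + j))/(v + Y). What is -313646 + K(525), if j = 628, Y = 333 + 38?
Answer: -5062877943/16142 ≈ -3.1365e+5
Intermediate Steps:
Y = 371
K(v) = -(v + (v + (-247 + v)*(204 + v))/(628 + v))/(3*(371 + v)) (K(v) = -(v + (v + (v + 204)*(v - 247))/(v + 628))/(3*(v + 371)) = -(v + (v + (204 + v)*(-247 + v))/(628 + v))/(3*(371 + v)) = -(v + (v + (-247 + v)*(204 + v))/(628 + v))/(3*(371 + v)))
-313646 + K(525) = -313646 + 2*(25194 - 1*525² - 293*525)/(3*(232988 + 525² + 999*525)) = -313646 + 2*(25194 - 1*275625 - 153825)/(3*(232988 + 275625 + 524475)) = -313646 + (⅔)*(25194 - 275625 - 153825)/1033088 = -313646 + (⅔)*(1/1033088)*(-404256) = -313646 - 4211/16142 = -5062877943/16142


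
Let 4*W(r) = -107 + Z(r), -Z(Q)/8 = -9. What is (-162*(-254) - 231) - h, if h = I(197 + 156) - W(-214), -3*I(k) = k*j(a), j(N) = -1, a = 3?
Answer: 489487/12 ≈ 40791.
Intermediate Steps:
Z(Q) = 72 (Z(Q) = -8*(-9) = 72)
W(r) = -35/4 (W(r) = (-107 + 72)/4 = (1/4)*(-35) = -35/4)
I(k) = k/3 (I(k) = -k*(-1)/3 = -(-1)*k/3 = k/3)
h = 1517/12 (h = (197 + 156)/3 - 1*(-35/4) = (1/3)*353 + 35/4 = 353/3 + 35/4 = 1517/12 ≈ 126.42)
(-162*(-254) - 231) - h = (-162*(-254) - 231) - 1*1517/12 = (41148 - 231) - 1517/12 = 40917 - 1517/12 = 489487/12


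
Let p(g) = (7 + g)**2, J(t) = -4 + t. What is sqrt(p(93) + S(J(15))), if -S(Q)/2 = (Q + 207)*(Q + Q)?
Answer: 2*sqrt(102) ≈ 20.199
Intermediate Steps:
S(Q) = -4*Q*(207 + Q) (S(Q) = -2*(Q + 207)*(Q + Q) = -2*(207 + Q)*2*Q = -4*Q*(207 + Q))
sqrt(p(93) + S(J(15))) = sqrt((7 + 93)**2 - 4*(-4 + 15)*(207 + (-4 + 15))) = sqrt(100**2 - 4*11*(207 + 11)) = sqrt(10000 - 4*11*218) = sqrt(10000 - 9592) = sqrt(408) = 2*sqrt(102)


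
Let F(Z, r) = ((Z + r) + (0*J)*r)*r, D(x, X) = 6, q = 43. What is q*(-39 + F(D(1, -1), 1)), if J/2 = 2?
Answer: -1376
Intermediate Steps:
J = 4 (J = 2*2 = 4)
F(Z, r) = r*(Z + r) (F(Z, r) = ((Z + r) + (0*4)*r)*r = ((Z + r) + 0*r)*r = ((Z + r) + 0)*r = (Z + r)*r = r*(Z + r))
q*(-39 + F(D(1, -1), 1)) = 43*(-39 + 1*(6 + 1)) = 43*(-39 + 1*7) = 43*(-39 + 7) = 43*(-32) = -1376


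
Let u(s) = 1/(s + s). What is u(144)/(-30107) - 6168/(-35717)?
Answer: 285997633/1656125856 ≈ 0.17269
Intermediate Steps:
u(s) = 1/(2*s)
u(144)/(-30107) - 6168/(-35717) = ((½)/144)/(-30107) - 6168/(-35717) = ((½)*(1/144))*(-1/30107) - 6168*(-1/35717) = (1/288)*(-1/30107) + 6168/35717 = -1/8670816 + 6168/35717 = 285997633/1656125856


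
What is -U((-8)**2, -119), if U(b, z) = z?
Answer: 119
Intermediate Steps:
-U((-8)**2, -119) = -1*(-119) = 119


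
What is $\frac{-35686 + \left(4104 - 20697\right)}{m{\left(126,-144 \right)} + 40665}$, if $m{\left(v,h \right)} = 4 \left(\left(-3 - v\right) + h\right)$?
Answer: $- \frac{52279}{39573} \approx -1.3211$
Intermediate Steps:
$m{\left(v,h \right)} = -12 - 4 v + 4 h$ ($m{\left(v,h \right)} = 4 \left(-3 + h - v\right) = -12 - 4 v + 4 h$)
$\frac{-35686 + \left(4104 - 20697\right)}{m{\left(126,-144 \right)} + 40665} = \frac{-35686 + \left(4104 - 20697\right)}{\left(-12 - 504 + 4 \left(-144\right)\right) + 40665} = \frac{-35686 - 16593}{\left(-12 - 504 - 576\right) + 40665} = - \frac{52279}{-1092 + 40665} = - \frac{52279}{39573}$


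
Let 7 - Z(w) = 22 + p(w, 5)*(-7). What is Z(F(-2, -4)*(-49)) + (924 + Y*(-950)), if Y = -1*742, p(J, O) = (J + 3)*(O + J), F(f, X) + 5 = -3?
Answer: 1803514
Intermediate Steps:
F(f, X) = -8 (F(f, X) = -5 - 3 = -8)
p(J, O) = (3 + J)*(J + O)
Y = -742
Z(w) = 90 + 7*w² + 56*w (Z(w) = 7 - (22 + (w² + 3*w + 3*5 + w*5)*(-7)) = 7 - (22 + (w² + 3*w + 15 + 5*w)*(-7)) = 7 - (22 + (15 + w² + 8*w)*(-7)) = 7 - (22 + (-105 - 56*w - 7*w²)) = 7 - (-83 - 56*w - 7*w²) = 7 + (83 + 7*w² + 56*w) = 90 + 7*w² + 56*w)
Z(F(-2, -4)*(-49)) + (924 + Y*(-950)) = (90 + 7*(-8*(-49))² + 56*(-8*(-49))) + (924 - 742*(-950)) = (90 + 7*392² + 56*392) + (924 + 704900) = (90 + 7*153664 + 21952) + 705824 = (90 + 1075648 + 21952) + 705824 = 1097690 + 705824 = 1803514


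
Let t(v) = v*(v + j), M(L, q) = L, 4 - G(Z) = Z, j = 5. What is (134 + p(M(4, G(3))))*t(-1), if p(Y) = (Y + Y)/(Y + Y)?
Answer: -540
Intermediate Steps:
G(Z) = 4 - Z
p(Y) = 1 (p(Y) = (2*Y)/((2*Y)) = (2*Y)*(1/(2*Y)) = 1)
t(v) = v*(5 + v) (t(v) = v*(v + 5) = v*(5 + v))
(134 + p(M(4, G(3))))*t(-1) = (134 + 1)*(-(5 - 1)) = 135*(-1*4) = 135*(-4) = -540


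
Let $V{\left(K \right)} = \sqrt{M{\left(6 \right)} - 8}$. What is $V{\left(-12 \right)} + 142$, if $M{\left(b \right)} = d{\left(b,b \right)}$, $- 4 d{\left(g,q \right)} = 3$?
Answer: $142 + \frac{i \sqrt{35}}{2} \approx 142.0 + 2.958 i$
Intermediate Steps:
$d{\left(g,q \right)} = - \frac{3}{4}$ ($d{\left(g,q \right)} = \left(- \frac{1}{4}\right) 3 = - \frac{3}{4}$)
$M{\left(b \right)} = - \frac{3}{4}$
$V{\left(K \right)} = \frac{i \sqrt{35}}{2}$ ($V{\left(K \right)} = \sqrt{- \frac{3}{4} - 8} = \sqrt{- \frac{35}{4}} = \frac{i \sqrt{35}}{2}$)
$V{\left(-12 \right)} + 142 = \frac{i \sqrt{35}}{2} + 142 = 142 + \frac{i \sqrt{35}}{2}$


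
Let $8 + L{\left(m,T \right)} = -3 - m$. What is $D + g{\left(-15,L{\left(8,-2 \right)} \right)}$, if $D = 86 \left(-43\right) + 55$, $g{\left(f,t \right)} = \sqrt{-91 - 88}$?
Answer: $-3643 + i \sqrt{179} \approx -3643.0 + 13.379 i$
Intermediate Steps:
$L{\left(m,T \right)} = -11 - m$ ($L{\left(m,T \right)} = -8 - \left(3 + m\right) = -11 - m$)
$g{\left(f,t \right)} = i \sqrt{179}$ ($g{\left(f,t \right)} = \sqrt{-179} = i \sqrt{179}$)
$D = -3643$ ($D = -3698 + 55 = -3643$)
$D + g{\left(-15,L{\left(8,-2 \right)} \right)} = -3643 + i \sqrt{179}$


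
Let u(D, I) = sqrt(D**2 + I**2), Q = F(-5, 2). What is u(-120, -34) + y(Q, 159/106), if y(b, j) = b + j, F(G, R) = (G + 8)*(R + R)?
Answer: 27/2 + 2*sqrt(3889) ≈ 138.22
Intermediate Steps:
F(G, R) = 2*R*(8 + G) (F(G, R) = (8 + G)*(2*R) = 2*R*(8 + G))
Q = 12 (Q = 2*2*(8 - 5) = 2*2*3 = 12)
u(-120, -34) + y(Q, 159/106) = sqrt((-120)**2 + (-34)**2) + (12 + 159/106) = sqrt(14400 + 1156) + (12 + 159*(1/106)) = sqrt(15556) + (12 + 3/2) = 2*sqrt(3889) + 27/2 = 27/2 + 2*sqrt(3889)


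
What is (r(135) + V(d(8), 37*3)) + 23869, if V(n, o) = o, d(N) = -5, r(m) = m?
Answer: 24115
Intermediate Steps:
(r(135) + V(d(8), 37*3)) + 23869 = (135 + 37*3) + 23869 = (135 + 111) + 23869 = 246 + 23869 = 24115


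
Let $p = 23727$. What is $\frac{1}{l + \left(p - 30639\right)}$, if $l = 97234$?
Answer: $\frac{1}{90322} \approx 1.1072 \cdot 10^{-5}$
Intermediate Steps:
$\frac{1}{l + \left(p - 30639\right)} = \frac{1}{97234 + \left(23727 - 30639\right)} = \frac{1}{97234 - 6912} = \frac{1}{90322}$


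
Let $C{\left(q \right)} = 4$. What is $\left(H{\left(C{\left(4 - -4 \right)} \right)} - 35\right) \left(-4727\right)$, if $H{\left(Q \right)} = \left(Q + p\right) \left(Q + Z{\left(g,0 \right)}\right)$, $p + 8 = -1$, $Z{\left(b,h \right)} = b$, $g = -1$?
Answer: $236350$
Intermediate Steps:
$p = -9$ ($p = -8 - 1 = -9$)
$H{\left(Q \right)} = \left(-1 + Q\right) \left(-9 + Q\right)$ ($H{\left(Q \right)} = \left(Q - 9\right) \left(Q - 1\right) = \left(-9 + Q\right) \left(-1 + Q\right) = \left(-1 + Q\right) \left(-9 + Q\right)$)
$\left(H{\left(C{\left(4 - -4 \right)} \right)} - 35\right) \left(-4727\right) = \left(\left(9 + 4^{2} - 40\right) - 35\right) \left(-4727\right) = \left(\left(9 + 16 - 40\right) - 35\right) \left(-4727\right) = \left(-15 - 35\right) \left(-4727\right) = \left(-50\right) \left(-4727\right) = 236350$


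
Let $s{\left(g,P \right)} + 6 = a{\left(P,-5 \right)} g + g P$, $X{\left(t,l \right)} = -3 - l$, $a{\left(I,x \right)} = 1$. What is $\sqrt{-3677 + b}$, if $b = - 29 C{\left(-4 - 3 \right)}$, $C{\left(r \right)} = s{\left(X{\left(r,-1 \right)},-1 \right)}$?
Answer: $i \sqrt{3503} \approx 59.186 i$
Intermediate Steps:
$s{\left(g,P \right)} = -6 + g + P g$ ($s{\left(g,P \right)} = -6 + \left(1 g + g P\right) = -6 + \left(g + P g\right) = -6 + g + P g$)
$C{\left(r \right)} = -6$ ($C{\left(r \right)} = -6 - 2 - \left(-3 - -1\right) = -6 + \left(-3 + 1\right) - \left(-3 + 1\right) = -6 - 2 - -2 = -6 - 2 + 2 = -6$)
$b = 174$ ($b = \left(-29\right) \left(-6\right) = 174$)
$\sqrt{-3677 + b} = \sqrt{-3677 + 174} = \sqrt{-3503} = i \sqrt{3503}$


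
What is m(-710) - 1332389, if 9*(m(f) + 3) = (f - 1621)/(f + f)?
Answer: -1891996381/1420 ≈ -1.3324e+6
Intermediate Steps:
m(f) = -3 + (-1621 + f)/(18*f) (m(f) = -3 + ((f - 1621)/(f + f))/9 = -3 + ((-1621 + f)/((2*f)))/9 = -3 + ((-1621 + f)*(1/(2*f)))/9 = -3 + ((-1621 + f)/(2*f))/9 = -3 + (-1621 + f)/(18*f))
m(-710) - 1332389 = (1/18)*(-1621 - 53*(-710))/(-710) - 1332389 = (1/18)*(-1/710)*(-1621 + 37630) - 1332389 = (1/18)*(-1/710)*36009 - 1332389 = -4001/1420 - 1332389 = -1891996381/1420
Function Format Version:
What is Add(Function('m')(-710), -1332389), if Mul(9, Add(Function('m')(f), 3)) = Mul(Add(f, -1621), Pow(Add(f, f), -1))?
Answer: Rational(-1891996381, 1420) ≈ -1.3324e+6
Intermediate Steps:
Function('m')(f) = Add(-3, Mul(Rational(1, 18), Pow(f, -1), Add(-1621, f))) (Function('m')(f) = Add(-3, Mul(Rational(1, 9), Mul(Add(f, -1621), Pow(Add(f, f), -1)))) = Add(-3, Mul(Rational(1, 9), Mul(Add(-1621, f), Pow(Mul(2, f), -1)))) = Add(-3, Mul(Rational(1, 9), Mul(Add(-1621, f), Mul(Rational(1, 2), Pow(f, -1))))) = Add(-3, Mul(Rational(1, 9), Mul(Rational(1, 2), Pow(f, -1), Add(-1621, f)))) = Add(-3, Mul(Rational(1, 18), Pow(f, -1), Add(-1621, f))))
Add(Function('m')(-710), -1332389) = Add(Mul(Rational(1, 18), Pow(-710, -1), Add(-1621, Mul(-53, -710))), -1332389) = Add(Mul(Rational(1, 18), Rational(-1, 710), Add(-1621, 37630)), -1332389) = Add(Mul(Rational(1, 18), Rational(-1, 710), 36009), -1332389) = Add(Rational(-4001, 1420), -1332389) = Rational(-1891996381, 1420)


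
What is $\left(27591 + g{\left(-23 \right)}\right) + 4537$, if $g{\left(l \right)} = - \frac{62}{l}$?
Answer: $\frac{739006}{23} \approx 32131.0$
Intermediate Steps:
$\left(27591 + g{\left(-23 \right)}\right) + 4537 = \left(27591 - \frac{62}{-23}\right) + 4537 = \left(27591 - - \frac{62}{23}\right) + 4537 = \left(27591 + \frac{62}{23}\right) + 4537 = \frac{634655}{23} + 4537 = \frac{739006}{23}$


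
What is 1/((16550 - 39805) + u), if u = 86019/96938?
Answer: -96938/2254207171 ≈ -4.3003e-5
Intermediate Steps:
u = 86019/96938 (u = 86019*(1/96938) = 86019/96938 ≈ 0.88736)
1/((16550 - 39805) + u) = 1/((16550 - 39805) + 86019/96938) = 1/(-23255 + 86019/96938) = 1/(-2254207171/96938) = -96938/2254207171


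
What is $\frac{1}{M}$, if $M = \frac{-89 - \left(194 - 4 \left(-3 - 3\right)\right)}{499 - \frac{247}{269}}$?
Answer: $- \frac{133984}{82583} \approx -1.6224$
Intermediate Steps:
$M = - \frac{82583}{133984}$ ($M = \frac{-89 + \left(4 \left(-6\right) - 194\right)}{499 - \frac{247}{269}} = \frac{-89 - 218}{499 - \frac{247}{269}} = \frac{-89 - 218}{\frac{133984}{269}} = \left(-307\right) \frac{269}{133984} = - \frac{82583}{133984} \approx -0.61636$)
$\frac{1}{M} = \frac{1}{- \frac{82583}{133984}} = - \frac{133984}{82583}$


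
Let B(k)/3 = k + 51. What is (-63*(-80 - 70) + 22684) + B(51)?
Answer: 32440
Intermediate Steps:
B(k) = 153 + 3*k (B(k) = 3*(k + 51) = 3*(51 + k) = 153 + 3*k)
(-63*(-80 - 70) + 22684) + B(51) = (-63*(-80 - 70) + 22684) + (153 + 3*51) = (-63*(-150) + 22684) + (153 + 153) = (9450 + 22684) + 306 = 32134 + 306 = 32440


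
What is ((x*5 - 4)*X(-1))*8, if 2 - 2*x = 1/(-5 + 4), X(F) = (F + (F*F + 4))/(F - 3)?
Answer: -28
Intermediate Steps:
X(F) = (4 + F + F²)/(-3 + F) (X(F) = (F + (F² + 4))/(-3 + F) = (F + (4 + F²))/(-3 + F) = (4 + F + F²)/(-3 + F))
x = 3/2 (x = 1 - 1/(2*(-5 + 4)) = 1 - ½/(-1) = 1 - ½*(-1) = 1 + ½ = 3/2 ≈ 1.5000)
((x*5 - 4)*X(-1))*8 = (((3/2)*5 - 4)*((4 - 1 + (-1)²)/(-3 - 1)))*8 = ((15/2 - 4)*((4 - 1 + 1)/(-4)))*8 = (7*(-¼*4)/2)*8 = ((7/2)*(-1))*8 = -7/2*8 = -28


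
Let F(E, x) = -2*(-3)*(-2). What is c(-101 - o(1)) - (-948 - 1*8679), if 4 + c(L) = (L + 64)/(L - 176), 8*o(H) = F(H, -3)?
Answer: 5302344/551 ≈ 9623.1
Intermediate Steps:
F(E, x) = -12 (F(E, x) = 6*(-2) = -12)
o(H) = -3/2 (o(H) = (⅛)*(-12) = -3/2)
c(L) = -4 + (64 + L)/(-176 + L) (c(L) = -4 + (L + 64)/(L - 176) = -4 + (64 + L)/(-176 + L))
c(-101 - o(1)) - (-948 - 1*8679) = 3*(256 - (-101 - 1*(-3/2)))/(-176 + (-101 - 1*(-3/2))) - (-948 - 1*8679) = 3*(256 - (-101 + 3/2))/(-176 + (-101 + 3/2)) - (-948 - 8679) = 3*(256 - 1*(-199/2))/(-176 - 199/2) - 1*(-9627) = 3*(256 + 199/2)/(-551/2) + 9627 = 3*(-2/551)*(711/2) + 9627 = -2133/551 + 9627 = 5302344/551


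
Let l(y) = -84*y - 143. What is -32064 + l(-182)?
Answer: -16919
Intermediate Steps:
l(y) = -143 - 84*y
-32064 + l(-182) = -32064 + (-143 - 84*(-182)) = -32064 + (-143 + 15288) = -32064 + 15145 = -16919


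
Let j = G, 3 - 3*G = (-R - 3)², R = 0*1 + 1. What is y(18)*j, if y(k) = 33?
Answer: -143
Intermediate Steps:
R = 1 (R = 0 + 1 = 1)
G = -13/3 (G = 1 - (-1*1 - 3)²/3 = 1 - (-1 - 3)²/3 = 1 - ⅓*(-4)² = 1 - ⅓*16 = 1 - 16/3 = -13/3 ≈ -4.3333)
j = -13/3 ≈ -4.3333
y(18)*j = 33*(-13/3) = -143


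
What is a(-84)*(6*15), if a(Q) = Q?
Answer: -7560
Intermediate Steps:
a(-84)*(6*15) = -504*15 = -84*90 = -7560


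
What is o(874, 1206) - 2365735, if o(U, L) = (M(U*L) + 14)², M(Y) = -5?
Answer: -2365654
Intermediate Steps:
o(U, L) = 81 (o(U, L) = (-5 + 14)² = 9² = 81)
o(874, 1206) - 2365735 = 81 - 2365735 = -2365654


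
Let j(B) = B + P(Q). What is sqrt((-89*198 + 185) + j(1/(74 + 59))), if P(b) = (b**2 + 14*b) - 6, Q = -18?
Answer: I*sqrt(307275486)/133 ≈ 131.8*I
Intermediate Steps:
P(b) = -6 + b**2 + 14*b
j(B) = 66 + B (j(B) = B + (-6 + (-18)**2 + 14*(-18)) = B + (-6 + 324 - 252) = B + 66 = 66 + B)
sqrt((-89*198 + 185) + j(1/(74 + 59))) = sqrt((-89*198 + 185) + (66 + 1/(74 + 59))) = sqrt((-17622 + 185) + (66 + 1/133)) = sqrt(-17437 + (66 + 1/133)) = sqrt(-17437 + 8779/133) = sqrt(-2310342/133) = I*sqrt(307275486)/133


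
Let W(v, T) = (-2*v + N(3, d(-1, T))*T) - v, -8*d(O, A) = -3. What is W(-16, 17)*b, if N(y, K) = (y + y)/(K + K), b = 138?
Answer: 25392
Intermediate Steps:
d(O, A) = 3/8 (d(O, A) = -1/8*(-3) = 3/8)
N(y, K) = y/K (N(y, K) = (2*y)/((2*K)) = (2*y)*(1/(2*K)) = y/K)
W(v, T) = -3*v + 8*T (W(v, T) = (-2*v + (3/(3/8))*T) - v = (-2*v + (3*(8/3))*T) - v = (-2*v + 8*T) - v = -3*v + 8*T)
W(-16, 17)*b = (-3*(-16) + 8*17)*138 = (48 + 136)*138 = 184*138 = 25392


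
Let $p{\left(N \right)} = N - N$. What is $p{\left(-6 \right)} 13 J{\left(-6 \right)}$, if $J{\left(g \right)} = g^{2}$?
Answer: $0$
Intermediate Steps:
$p{\left(N \right)} = 0$
$p{\left(-6 \right)} 13 J{\left(-6 \right)} = 0 \cdot 13 \left(-6\right)^{2} = 0 \cdot 36 = 0$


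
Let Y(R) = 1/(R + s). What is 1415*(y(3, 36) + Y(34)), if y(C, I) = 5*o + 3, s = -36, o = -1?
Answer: -7075/2 ≈ -3537.5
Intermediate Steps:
Y(R) = 1/(-36 + R) (Y(R) = 1/(R - 36) = 1/(-36 + R))
y(C, I) = -2 (y(C, I) = 5*(-1) + 3 = -5 + 3 = -2)
1415*(y(3, 36) + Y(34)) = 1415*(-2 + 1/(-36 + 34)) = 1415*(-2 + 1/(-2)) = 1415*(-2 - 1/2) = 1415*(-5/2) = -7075/2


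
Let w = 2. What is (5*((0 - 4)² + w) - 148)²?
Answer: 3364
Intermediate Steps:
(5*((0 - 4)² + w) - 148)² = (5*((0 - 4)² + 2) - 148)² = (5*((-4)² + 2) - 148)² = (5*(16 + 2) - 148)² = (5*18 - 148)² = (90 - 148)² = (-58)² = 3364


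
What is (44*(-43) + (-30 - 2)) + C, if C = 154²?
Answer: 21792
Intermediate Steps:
C = 23716
(44*(-43) + (-30 - 2)) + C = (44*(-43) + (-30 - 2)) + 23716 = (-1892 - 32) + 23716 = -1924 + 23716 = 21792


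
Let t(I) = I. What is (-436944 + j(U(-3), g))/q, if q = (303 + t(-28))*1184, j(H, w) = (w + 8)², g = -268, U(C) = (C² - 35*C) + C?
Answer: -11542/10175 ≈ -1.1343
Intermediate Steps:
U(C) = C² - 34*C
j(H, w) = (8 + w)²
q = 325600 (q = (303 - 28)*1184 = 275*1184 = 325600)
(-436944 + j(U(-3), g))/q = (-436944 + (8 - 268)²)/325600 = (-436944 + (-260)²)*(1/325600) = (-436944 + 67600)*(1/325600) = -369344*1/325600 = -11542/10175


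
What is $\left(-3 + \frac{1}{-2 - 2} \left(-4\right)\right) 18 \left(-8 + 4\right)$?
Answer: $144$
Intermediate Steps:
$\left(-3 + \frac{1}{-2 - 2} \left(-4\right)\right) 18 \left(-8 + 4\right) = \left(-3 + \frac{1}{-4} \left(-4\right)\right) 18 \left(-4\right) = \left(-3 - -1\right) 18 \left(-4\right) = \left(-3 + 1\right) 18 \left(-4\right) = \left(-2\right) 18 \left(-4\right) = \left(-36\right) \left(-4\right) = 144$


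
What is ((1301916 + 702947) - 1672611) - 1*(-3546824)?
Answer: 3879076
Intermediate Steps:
((1301916 + 702947) - 1672611) - 1*(-3546824) = (2004863 - 1672611) + 3546824 = 332252 + 3546824 = 3879076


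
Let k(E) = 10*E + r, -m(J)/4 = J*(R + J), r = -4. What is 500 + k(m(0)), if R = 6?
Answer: 496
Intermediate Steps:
m(J) = -4*J*(6 + J)
k(E) = -4 + 10*E (k(E) = 10*E - 4 = -4 + 10*E)
500 + k(m(0)) = 500 + (-4 + 10*(-4*0*(6 + 0))) = 500 + (-4 + 10*(-4*0*6)) = 500 + (-4 + 10*0) = 500 + (-4 + 0) = 500 - 4 = 496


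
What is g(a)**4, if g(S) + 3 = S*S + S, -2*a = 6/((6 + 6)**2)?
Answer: 2345240287037761/28179280429056 ≈ 83.226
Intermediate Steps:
a = -1/48 (a = -3/((6 + 6)**2) = -3/(12**2) = -3/144 = -1/2*1/24 = -1/48 ≈ -0.020833)
g(S) = -3 + S + S**2 (g(S) = -3 + (S*S + S) = -3 + (S**2 + S) = -3 + (S + S**2) = -3 + S + S**2)
g(a)**4 = (-3 - 1/48 + (-1/48)**2)**4 = (-3 - 1/48 + 1/2304)**4 = (-6959/2304)**4 = 2345240287037761/28179280429056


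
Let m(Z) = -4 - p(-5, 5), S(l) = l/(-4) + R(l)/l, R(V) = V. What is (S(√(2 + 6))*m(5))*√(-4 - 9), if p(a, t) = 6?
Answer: 5*I*√13*(-2 + √2) ≈ -10.56*I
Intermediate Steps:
S(l) = 1 - l/4 (S(l) = l/(-4) + l/l = l*(-¼) + 1 = -l/4 + 1 = 1 - l/4)
m(Z) = -10 (m(Z) = -4 - 1*6 = -4 - 6 = -10)
(S(√(2 + 6))*m(5))*√(-4 - 9) = ((1 - √(2 + 6)/4)*(-10))*√(-4 - 9) = ((1 - √2/2)*(-10))*√(-13) = ((1 - √2/2)*(-10))*(I*√13) = (-10 + 5*√2)*(I*√13) = I*√13*(-10 + 5*√2)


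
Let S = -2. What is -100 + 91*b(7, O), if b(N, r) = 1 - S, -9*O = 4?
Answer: 173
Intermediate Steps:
O = -4/9 (O = -⅑*4 = -4/9 ≈ -0.44444)
b(N, r) = 3 (b(N, r) = 1 - 1*(-2) = 1 + 2 = 3)
-100 + 91*b(7, O) = -100 + 91*3 = -100 + 273 = 173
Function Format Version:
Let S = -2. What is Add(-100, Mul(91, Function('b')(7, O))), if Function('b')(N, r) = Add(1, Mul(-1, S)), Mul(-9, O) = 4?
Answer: 173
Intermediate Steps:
O = Rational(-4, 9) (O = Mul(Rational(-1, 9), 4) = Rational(-4, 9) ≈ -0.44444)
Function('b')(N, r) = 3 (Function('b')(N, r) = Add(1, Mul(-1, -2)) = Add(1, 2) = 3)
Add(-100, Mul(91, Function('b')(7, O))) = Add(-100, Mul(91, 3)) = Add(-100, 273) = 173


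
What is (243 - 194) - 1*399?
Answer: -350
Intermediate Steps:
(243 - 194) - 1*399 = 49 - 399 = -350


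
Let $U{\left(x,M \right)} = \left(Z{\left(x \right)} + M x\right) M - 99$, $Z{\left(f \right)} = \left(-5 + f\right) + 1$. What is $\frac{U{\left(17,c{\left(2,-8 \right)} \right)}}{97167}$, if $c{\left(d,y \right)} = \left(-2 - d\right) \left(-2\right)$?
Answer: $\frac{1093}{97167} \approx 0.011249$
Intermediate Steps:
$c{\left(d,y \right)} = 4 + 2 d$
$Z{\left(f \right)} = -4 + f$
$U{\left(x,M \right)} = -99 + M \left(-4 + x + M x\right)$ ($U{\left(x,M \right)} = \left(\left(-4 + x\right) + M x\right) M - 99 = \left(-4 + x + M x\right) M - 99 = M \left(-4 + x + M x\right) - 99 = -99 + M \left(-4 + x + M x\right)$)
$\frac{U{\left(17,c{\left(2,-8 \right)} \right)}}{97167} = \frac{-99 + \left(4 + 2 \cdot 2\right) \left(-4 + 17\right) + 17 \left(4 + 2 \cdot 2\right)^{2}}{97167} = \left(-99 + \left(4 + 4\right) 13 + 17 \left(4 + 4\right)^{2}\right) \frac{1}{97167} = \left(-99 + 8 \cdot 13 + 17 \cdot 8^{2}\right) \frac{1}{97167} = \left(-99 + 104 + 17 \cdot 64\right) \frac{1}{97167} = \left(-99 + 104 + 1088\right) \frac{1}{97167} = 1093 \cdot \frac{1}{97167} = \frac{1093}{97167}$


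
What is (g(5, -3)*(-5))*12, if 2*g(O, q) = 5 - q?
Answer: -240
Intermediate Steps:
g(O, q) = 5/2 - q/2 (g(O, q) = (5 - q)/2 = 5/2 - q/2)
(g(5, -3)*(-5))*12 = ((5/2 - 1/2*(-3))*(-5))*12 = ((5/2 + 3/2)*(-5))*12 = (4*(-5))*12 = -20*12 = -240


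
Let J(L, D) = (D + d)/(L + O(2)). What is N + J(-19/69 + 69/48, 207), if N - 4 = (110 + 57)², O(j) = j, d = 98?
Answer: 97711183/3491 ≈ 27989.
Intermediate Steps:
J(L, D) = (98 + D)/(2 + L) (J(L, D) = (D + 98)/(L + 2) = (98 + D)/(2 + L))
N = 27893 (N = 4 + (110 + 57)² = 4 + 167² = 4 + 27889 = 27893)
N + J(-19/69 + 69/48, 207) = 27893 + (98 + 207)/(2 + (-19/69 + 69/48)) = 27893 + 305/(2 + (-19*1/69 + 69*(1/48))) = 27893 + 305/(2 + (-19/69 + 23/16)) = 27893 + 305/(2 + 1283/1104) = 27893 + 305/(3491/1104) = 27893 + (1104/3491)*305 = 27893 + 336720/3491 = 97711183/3491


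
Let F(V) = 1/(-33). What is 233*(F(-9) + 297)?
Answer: 2283400/33 ≈ 69194.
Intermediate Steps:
F(V) = -1/33
233*(F(-9) + 297) = 233*(-1/33 + 297) = 233*(9800/33) = 2283400/33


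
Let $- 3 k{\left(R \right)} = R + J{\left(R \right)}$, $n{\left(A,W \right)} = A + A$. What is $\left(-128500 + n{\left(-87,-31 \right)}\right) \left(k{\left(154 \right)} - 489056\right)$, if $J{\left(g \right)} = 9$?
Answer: $\frac{188807349094}{3} \approx 6.2936 \cdot 10^{10}$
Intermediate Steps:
$n{\left(A,W \right)} = 2 A$
$k{\left(R \right)} = -3 - \frac{R}{3}$ ($k{\left(R \right)} = - \frac{R + 9}{3} = - \frac{9 + R}{3} = -3 - \frac{R}{3}$)
$\left(-128500 + n{\left(-87,-31 \right)}\right) \left(k{\left(154 \right)} - 489056\right) = \left(-128500 + 2 \left(-87\right)\right) \left(\left(-3 - \frac{154}{3}\right) - 489056\right) = \left(-128500 - 174\right) \left(\left(-3 - \frac{154}{3}\right) - 489056\right) = - 128674 \left(- \frac{163}{3} - 489056\right) = \left(-128674\right) \left(- \frac{1467331}{3}\right) = \frac{188807349094}{3}$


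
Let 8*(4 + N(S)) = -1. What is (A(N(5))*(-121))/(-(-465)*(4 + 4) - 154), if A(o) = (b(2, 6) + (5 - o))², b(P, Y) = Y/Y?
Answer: -793881/228224 ≈ -3.4785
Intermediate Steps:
N(S) = -33/8 (N(S) = -4 + (⅛)*(-1) = -4 - ⅛ = -33/8)
b(P, Y) = 1
A(o) = (6 - o)² (A(o) = (1 + (5 - o))² = (6 - o)²)
(A(N(5))*(-121))/(-(-465)*(4 + 4) - 154) = ((6 - 1*(-33/8))²*(-121))/(-(-465)*(4 + 4) - 154) = ((6 + 33/8)²*(-121))/(-(-465)*8 - 154) = ((81/8)²*(-121))/(-93*(-40) - 154) = ((6561/64)*(-121))/(3720 - 154) = -793881/64/3566 = -793881/64*1/3566 = -793881/228224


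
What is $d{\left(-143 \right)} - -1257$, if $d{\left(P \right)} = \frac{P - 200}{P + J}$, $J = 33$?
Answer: $\frac{138613}{110} \approx 1260.1$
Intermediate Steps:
$d{\left(P \right)} = \frac{-200 + P}{33 + P}$ ($d{\left(P \right)} = \frac{P - 200}{P + 33} = \frac{-200 + P}{33 + P}$)
$d{\left(-143 \right)} - -1257 = \frac{-200 - 143}{33 - 143} - -1257 = \frac{1}{-110} \left(-343\right) + 1257 = \left(- \frac{1}{110}\right) \left(-343\right) + 1257 = \frac{343}{110} + 1257 = \frac{138613}{110}$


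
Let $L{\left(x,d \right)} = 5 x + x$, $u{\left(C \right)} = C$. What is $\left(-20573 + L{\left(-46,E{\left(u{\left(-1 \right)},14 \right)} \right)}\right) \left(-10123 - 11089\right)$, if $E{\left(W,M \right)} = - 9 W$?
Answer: $442248988$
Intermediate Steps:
$L{\left(x,d \right)} = 6 x$
$\left(-20573 + L{\left(-46,E{\left(u{\left(-1 \right)},14 \right)} \right)}\right) \left(-10123 - 11089\right) = \left(-20573 + 6 \left(-46\right)\right) \left(-10123 - 11089\right) = \left(-20573 - 276\right) \left(-21212\right) = \left(-20849\right) \left(-21212\right) = 442248988$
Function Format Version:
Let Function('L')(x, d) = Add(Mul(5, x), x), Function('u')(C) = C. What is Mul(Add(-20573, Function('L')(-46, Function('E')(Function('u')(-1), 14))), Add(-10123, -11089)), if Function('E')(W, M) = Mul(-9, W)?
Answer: 442248988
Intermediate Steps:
Function('L')(x, d) = Mul(6, x)
Mul(Add(-20573, Function('L')(-46, Function('E')(Function('u')(-1), 14))), Add(-10123, -11089)) = Mul(Add(-20573, Mul(6, -46)), Add(-10123, -11089)) = Mul(Add(-20573, -276), -21212) = Mul(-20849, -21212) = 442248988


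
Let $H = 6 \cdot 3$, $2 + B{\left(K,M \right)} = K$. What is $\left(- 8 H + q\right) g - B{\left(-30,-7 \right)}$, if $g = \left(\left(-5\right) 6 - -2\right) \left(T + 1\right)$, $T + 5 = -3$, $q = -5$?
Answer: $-29172$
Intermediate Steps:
$T = -8$ ($T = -5 - 3 = -8$)
$B{\left(K,M \right)} = -2 + K$
$H = 18$
$g = 196$ ($g = \left(\left(-5\right) 6 - -2\right) \left(-8 + 1\right) = \left(-30 + 2\right) \left(-7\right) = \left(-28\right) \left(-7\right) = 196$)
$\left(- 8 H + q\right) g - B{\left(-30,-7 \right)} = \left(\left(-8\right) 18 - 5\right) 196 - \left(-2 - 30\right) = \left(-144 - 5\right) 196 - -32 = \left(-149\right) 196 + 32 = -29204 + 32 = -29172$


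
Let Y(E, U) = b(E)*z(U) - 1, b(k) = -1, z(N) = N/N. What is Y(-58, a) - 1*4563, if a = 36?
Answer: -4565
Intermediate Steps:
z(N) = 1
Y(E, U) = -2 (Y(E, U) = -1*1 - 1 = -1 - 1 = -2)
Y(-58, a) - 1*4563 = -2 - 1*4563 = -2 - 4563 = -4565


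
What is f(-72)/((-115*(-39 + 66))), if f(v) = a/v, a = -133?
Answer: -133/223560 ≈ -0.00059492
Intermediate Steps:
f(v) = -133/v
f(-72)/((-115*(-39 + 66))) = (-133/(-72))/((-115*(-39 + 66))) = (-133*(-1/72))/((-115*27)) = (133/72)/(-3105) = (133/72)*(-1/3105) = -133/223560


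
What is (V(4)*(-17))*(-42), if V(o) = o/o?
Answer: 714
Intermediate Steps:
V(o) = 1
(V(4)*(-17))*(-42) = (1*(-17))*(-42) = -17*(-42) = 714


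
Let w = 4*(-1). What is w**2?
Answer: 16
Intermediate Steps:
w = -4
w**2 = (-4)**2 = 16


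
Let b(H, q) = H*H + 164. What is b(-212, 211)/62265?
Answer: 2148/2965 ≈ 0.72445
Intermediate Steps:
b(H, q) = 164 + H**2 (b(H, q) = H**2 + 164 = 164 + H**2)
b(-212, 211)/62265 = (164 + (-212)**2)/62265 = (164 + 44944)*(1/62265) = 45108*(1/62265) = 2148/2965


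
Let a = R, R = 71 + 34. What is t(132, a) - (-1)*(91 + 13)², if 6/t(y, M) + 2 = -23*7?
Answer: 1763002/163 ≈ 10816.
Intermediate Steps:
R = 105
a = 105
t(y, M) = -6/163 (t(y, M) = 6/(-2 - 23*7) = 6/(-2 - 161) = 6/(-163) = 6*(-1/163) = -6/163)
t(132, a) - (-1)*(91 + 13)² = -6/163 - (-1)*(91 + 13)² = -6/163 - (-1)*104² = -6/163 - (-1)*10816 = -6/163 - 1*(-10816) = -6/163 + 10816 = 1763002/163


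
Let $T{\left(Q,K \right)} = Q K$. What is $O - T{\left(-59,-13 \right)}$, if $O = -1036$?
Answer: $-1803$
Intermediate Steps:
$T{\left(Q,K \right)} = K Q$
$O - T{\left(-59,-13 \right)} = -1036 - \left(-13\right) \left(-59\right) = -1036 - 767 = -1803$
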